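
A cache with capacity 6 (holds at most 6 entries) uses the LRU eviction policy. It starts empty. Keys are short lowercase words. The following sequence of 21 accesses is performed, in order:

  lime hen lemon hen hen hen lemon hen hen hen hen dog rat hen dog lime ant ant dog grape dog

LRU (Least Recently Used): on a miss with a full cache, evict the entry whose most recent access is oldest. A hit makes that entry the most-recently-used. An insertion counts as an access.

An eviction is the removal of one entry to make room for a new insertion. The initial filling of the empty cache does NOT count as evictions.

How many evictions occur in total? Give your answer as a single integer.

Answer: 1

Derivation:
LRU simulation (capacity=6):
  1. access lime: MISS. Cache (LRU->MRU): [lime]
  2. access hen: MISS. Cache (LRU->MRU): [lime hen]
  3. access lemon: MISS. Cache (LRU->MRU): [lime hen lemon]
  4. access hen: HIT. Cache (LRU->MRU): [lime lemon hen]
  5. access hen: HIT. Cache (LRU->MRU): [lime lemon hen]
  6. access hen: HIT. Cache (LRU->MRU): [lime lemon hen]
  7. access lemon: HIT. Cache (LRU->MRU): [lime hen lemon]
  8. access hen: HIT. Cache (LRU->MRU): [lime lemon hen]
  9. access hen: HIT. Cache (LRU->MRU): [lime lemon hen]
  10. access hen: HIT. Cache (LRU->MRU): [lime lemon hen]
  11. access hen: HIT. Cache (LRU->MRU): [lime lemon hen]
  12. access dog: MISS. Cache (LRU->MRU): [lime lemon hen dog]
  13. access rat: MISS. Cache (LRU->MRU): [lime lemon hen dog rat]
  14. access hen: HIT. Cache (LRU->MRU): [lime lemon dog rat hen]
  15. access dog: HIT. Cache (LRU->MRU): [lime lemon rat hen dog]
  16. access lime: HIT. Cache (LRU->MRU): [lemon rat hen dog lime]
  17. access ant: MISS. Cache (LRU->MRU): [lemon rat hen dog lime ant]
  18. access ant: HIT. Cache (LRU->MRU): [lemon rat hen dog lime ant]
  19. access dog: HIT. Cache (LRU->MRU): [lemon rat hen lime ant dog]
  20. access grape: MISS, evict lemon. Cache (LRU->MRU): [rat hen lime ant dog grape]
  21. access dog: HIT. Cache (LRU->MRU): [rat hen lime ant grape dog]
Total: 14 hits, 7 misses, 1 evictions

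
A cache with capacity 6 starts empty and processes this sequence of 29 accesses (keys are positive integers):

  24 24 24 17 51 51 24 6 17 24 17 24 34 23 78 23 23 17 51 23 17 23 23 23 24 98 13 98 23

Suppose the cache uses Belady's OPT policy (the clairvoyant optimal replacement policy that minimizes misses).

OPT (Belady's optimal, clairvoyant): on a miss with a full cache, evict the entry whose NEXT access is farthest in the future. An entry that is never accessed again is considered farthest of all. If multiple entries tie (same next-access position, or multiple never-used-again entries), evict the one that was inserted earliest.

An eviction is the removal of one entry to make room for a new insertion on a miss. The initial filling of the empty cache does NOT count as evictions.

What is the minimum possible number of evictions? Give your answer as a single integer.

OPT (Belady) simulation (capacity=6):
  1. access 24: MISS. Cache: [24]
  2. access 24: HIT. Next use of 24: step 3. Cache: [24]
  3. access 24: HIT. Next use of 24: step 7. Cache: [24]
  4. access 17: MISS. Cache: [24 17]
  5. access 51: MISS. Cache: [24 17 51]
  6. access 51: HIT. Next use of 51: step 19. Cache: [24 17 51]
  7. access 24: HIT. Next use of 24: step 10. Cache: [24 17 51]
  8. access 6: MISS. Cache: [24 17 51 6]
  9. access 17: HIT. Next use of 17: step 11. Cache: [24 17 51 6]
  10. access 24: HIT. Next use of 24: step 12. Cache: [24 17 51 6]
  11. access 17: HIT. Next use of 17: step 18. Cache: [24 17 51 6]
  12. access 24: HIT. Next use of 24: step 25. Cache: [24 17 51 6]
  13. access 34: MISS. Cache: [24 17 51 6 34]
  14. access 23: MISS. Cache: [24 17 51 6 34 23]
  15. access 78: MISS, evict 6 (next use: never). Cache: [24 17 51 34 23 78]
  16. access 23: HIT. Next use of 23: step 17. Cache: [24 17 51 34 23 78]
  17. access 23: HIT. Next use of 23: step 20. Cache: [24 17 51 34 23 78]
  18. access 17: HIT. Next use of 17: step 21. Cache: [24 17 51 34 23 78]
  19. access 51: HIT. Next use of 51: never. Cache: [24 17 51 34 23 78]
  20. access 23: HIT. Next use of 23: step 22. Cache: [24 17 51 34 23 78]
  21. access 17: HIT. Next use of 17: never. Cache: [24 17 51 34 23 78]
  22. access 23: HIT. Next use of 23: step 23. Cache: [24 17 51 34 23 78]
  23. access 23: HIT. Next use of 23: step 24. Cache: [24 17 51 34 23 78]
  24. access 23: HIT. Next use of 23: step 29. Cache: [24 17 51 34 23 78]
  25. access 24: HIT. Next use of 24: never. Cache: [24 17 51 34 23 78]
  26. access 98: MISS, evict 24 (next use: never). Cache: [17 51 34 23 78 98]
  27. access 13: MISS, evict 17 (next use: never). Cache: [51 34 23 78 98 13]
  28. access 98: HIT. Next use of 98: never. Cache: [51 34 23 78 98 13]
  29. access 23: HIT. Next use of 23: never. Cache: [51 34 23 78 98 13]
Total: 20 hits, 9 misses, 3 evictions

Answer: 3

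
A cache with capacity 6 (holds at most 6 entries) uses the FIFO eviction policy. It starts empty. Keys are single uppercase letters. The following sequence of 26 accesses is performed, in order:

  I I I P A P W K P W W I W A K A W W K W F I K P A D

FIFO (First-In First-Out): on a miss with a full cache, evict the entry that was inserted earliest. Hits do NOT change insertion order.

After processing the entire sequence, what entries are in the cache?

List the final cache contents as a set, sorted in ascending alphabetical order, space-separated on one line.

Answer: A D F K P W

Derivation:
FIFO simulation (capacity=6):
  1. access I: MISS. Cache (old->new): [I]
  2. access I: HIT. Cache (old->new): [I]
  3. access I: HIT. Cache (old->new): [I]
  4. access P: MISS. Cache (old->new): [I P]
  5. access A: MISS. Cache (old->new): [I P A]
  6. access P: HIT. Cache (old->new): [I P A]
  7. access W: MISS. Cache (old->new): [I P A W]
  8. access K: MISS. Cache (old->new): [I P A W K]
  9. access P: HIT. Cache (old->new): [I P A W K]
  10. access W: HIT. Cache (old->new): [I P A W K]
  11. access W: HIT. Cache (old->new): [I P A W K]
  12. access I: HIT. Cache (old->new): [I P A W K]
  13. access W: HIT. Cache (old->new): [I P A W K]
  14. access A: HIT. Cache (old->new): [I P A W K]
  15. access K: HIT. Cache (old->new): [I P A W K]
  16. access A: HIT. Cache (old->new): [I P A W K]
  17. access W: HIT. Cache (old->new): [I P A W K]
  18. access W: HIT. Cache (old->new): [I P A W K]
  19. access K: HIT. Cache (old->new): [I P A W K]
  20. access W: HIT. Cache (old->new): [I P A W K]
  21. access F: MISS. Cache (old->new): [I P A W K F]
  22. access I: HIT. Cache (old->new): [I P A W K F]
  23. access K: HIT. Cache (old->new): [I P A W K F]
  24. access P: HIT. Cache (old->new): [I P A W K F]
  25. access A: HIT. Cache (old->new): [I P A W K F]
  26. access D: MISS, evict I. Cache (old->new): [P A W K F D]
Total: 19 hits, 7 misses, 1 evictions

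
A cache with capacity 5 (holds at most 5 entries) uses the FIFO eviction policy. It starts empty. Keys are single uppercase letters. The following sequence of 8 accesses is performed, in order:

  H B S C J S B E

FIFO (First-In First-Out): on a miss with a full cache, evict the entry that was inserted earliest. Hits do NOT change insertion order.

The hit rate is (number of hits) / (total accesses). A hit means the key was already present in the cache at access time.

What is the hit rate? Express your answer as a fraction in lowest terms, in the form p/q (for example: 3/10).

Answer: 1/4

Derivation:
FIFO simulation (capacity=5):
  1. access H: MISS. Cache (old->new): [H]
  2. access B: MISS. Cache (old->new): [H B]
  3. access S: MISS. Cache (old->new): [H B S]
  4. access C: MISS. Cache (old->new): [H B S C]
  5. access J: MISS. Cache (old->new): [H B S C J]
  6. access S: HIT. Cache (old->new): [H B S C J]
  7. access B: HIT. Cache (old->new): [H B S C J]
  8. access E: MISS, evict H. Cache (old->new): [B S C J E]
Total: 2 hits, 6 misses, 1 evictions

Hit rate = 2/8 = 1/4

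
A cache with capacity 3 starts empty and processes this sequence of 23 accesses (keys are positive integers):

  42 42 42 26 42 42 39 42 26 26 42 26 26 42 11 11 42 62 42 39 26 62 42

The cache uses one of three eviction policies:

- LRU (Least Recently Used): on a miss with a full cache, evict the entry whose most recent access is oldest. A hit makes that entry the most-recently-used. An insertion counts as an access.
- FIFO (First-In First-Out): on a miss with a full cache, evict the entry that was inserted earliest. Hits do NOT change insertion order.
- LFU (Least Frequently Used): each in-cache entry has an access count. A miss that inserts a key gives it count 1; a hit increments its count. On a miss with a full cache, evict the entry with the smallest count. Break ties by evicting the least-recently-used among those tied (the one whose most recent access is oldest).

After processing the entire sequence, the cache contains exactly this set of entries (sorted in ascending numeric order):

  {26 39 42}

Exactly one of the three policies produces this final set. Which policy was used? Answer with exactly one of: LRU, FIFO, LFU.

Answer: FIFO

Derivation:
Simulating under each policy and comparing final sets:
  LRU: final set = {26 42 62} -> differs
  FIFO: final set = {26 39 42} -> MATCHES target
  LFU: final set = {26 42 62} -> differs
Only FIFO produces the target set.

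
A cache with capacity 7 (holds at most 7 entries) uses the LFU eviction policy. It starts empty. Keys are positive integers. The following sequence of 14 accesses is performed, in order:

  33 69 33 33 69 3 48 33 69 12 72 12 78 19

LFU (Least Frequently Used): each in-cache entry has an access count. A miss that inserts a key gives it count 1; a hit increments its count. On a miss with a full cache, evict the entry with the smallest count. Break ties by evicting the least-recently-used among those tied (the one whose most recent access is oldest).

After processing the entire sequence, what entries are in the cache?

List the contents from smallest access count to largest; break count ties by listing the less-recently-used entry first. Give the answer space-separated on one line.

LFU simulation (capacity=7):
  1. access 33: MISS. Cache: [33(c=1)]
  2. access 69: MISS. Cache: [33(c=1) 69(c=1)]
  3. access 33: HIT, count now 2. Cache: [69(c=1) 33(c=2)]
  4. access 33: HIT, count now 3. Cache: [69(c=1) 33(c=3)]
  5. access 69: HIT, count now 2. Cache: [69(c=2) 33(c=3)]
  6. access 3: MISS. Cache: [3(c=1) 69(c=2) 33(c=3)]
  7. access 48: MISS. Cache: [3(c=1) 48(c=1) 69(c=2) 33(c=3)]
  8. access 33: HIT, count now 4. Cache: [3(c=1) 48(c=1) 69(c=2) 33(c=4)]
  9. access 69: HIT, count now 3. Cache: [3(c=1) 48(c=1) 69(c=3) 33(c=4)]
  10. access 12: MISS. Cache: [3(c=1) 48(c=1) 12(c=1) 69(c=3) 33(c=4)]
  11. access 72: MISS. Cache: [3(c=1) 48(c=1) 12(c=1) 72(c=1) 69(c=3) 33(c=4)]
  12. access 12: HIT, count now 2. Cache: [3(c=1) 48(c=1) 72(c=1) 12(c=2) 69(c=3) 33(c=4)]
  13. access 78: MISS. Cache: [3(c=1) 48(c=1) 72(c=1) 78(c=1) 12(c=2) 69(c=3) 33(c=4)]
  14. access 19: MISS, evict 3(c=1). Cache: [48(c=1) 72(c=1) 78(c=1) 19(c=1) 12(c=2) 69(c=3) 33(c=4)]
Total: 6 hits, 8 misses, 1 evictions

Answer: 48 72 78 19 12 69 33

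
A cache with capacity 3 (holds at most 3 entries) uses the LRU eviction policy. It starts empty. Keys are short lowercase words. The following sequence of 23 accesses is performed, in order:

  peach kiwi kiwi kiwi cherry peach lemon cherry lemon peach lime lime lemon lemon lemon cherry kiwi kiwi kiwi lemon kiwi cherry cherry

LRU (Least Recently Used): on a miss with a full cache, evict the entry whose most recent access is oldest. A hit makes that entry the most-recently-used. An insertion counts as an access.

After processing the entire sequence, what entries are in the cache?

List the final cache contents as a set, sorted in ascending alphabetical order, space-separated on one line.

LRU simulation (capacity=3):
  1. access peach: MISS. Cache (LRU->MRU): [peach]
  2. access kiwi: MISS. Cache (LRU->MRU): [peach kiwi]
  3. access kiwi: HIT. Cache (LRU->MRU): [peach kiwi]
  4. access kiwi: HIT. Cache (LRU->MRU): [peach kiwi]
  5. access cherry: MISS. Cache (LRU->MRU): [peach kiwi cherry]
  6. access peach: HIT. Cache (LRU->MRU): [kiwi cherry peach]
  7. access lemon: MISS, evict kiwi. Cache (LRU->MRU): [cherry peach lemon]
  8. access cherry: HIT. Cache (LRU->MRU): [peach lemon cherry]
  9. access lemon: HIT. Cache (LRU->MRU): [peach cherry lemon]
  10. access peach: HIT. Cache (LRU->MRU): [cherry lemon peach]
  11. access lime: MISS, evict cherry. Cache (LRU->MRU): [lemon peach lime]
  12. access lime: HIT. Cache (LRU->MRU): [lemon peach lime]
  13. access lemon: HIT. Cache (LRU->MRU): [peach lime lemon]
  14. access lemon: HIT. Cache (LRU->MRU): [peach lime lemon]
  15. access lemon: HIT. Cache (LRU->MRU): [peach lime lemon]
  16. access cherry: MISS, evict peach. Cache (LRU->MRU): [lime lemon cherry]
  17. access kiwi: MISS, evict lime. Cache (LRU->MRU): [lemon cherry kiwi]
  18. access kiwi: HIT. Cache (LRU->MRU): [lemon cherry kiwi]
  19. access kiwi: HIT. Cache (LRU->MRU): [lemon cherry kiwi]
  20. access lemon: HIT. Cache (LRU->MRU): [cherry kiwi lemon]
  21. access kiwi: HIT. Cache (LRU->MRU): [cherry lemon kiwi]
  22. access cherry: HIT. Cache (LRU->MRU): [lemon kiwi cherry]
  23. access cherry: HIT. Cache (LRU->MRU): [lemon kiwi cherry]
Total: 16 hits, 7 misses, 4 evictions

Answer: cherry kiwi lemon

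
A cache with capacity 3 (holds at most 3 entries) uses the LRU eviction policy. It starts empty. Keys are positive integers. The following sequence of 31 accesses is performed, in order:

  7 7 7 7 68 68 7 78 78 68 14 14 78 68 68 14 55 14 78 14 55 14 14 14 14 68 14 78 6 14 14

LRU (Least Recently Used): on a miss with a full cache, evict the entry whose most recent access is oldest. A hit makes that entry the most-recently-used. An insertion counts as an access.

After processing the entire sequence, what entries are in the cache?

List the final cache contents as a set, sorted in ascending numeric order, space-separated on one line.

LRU simulation (capacity=3):
  1. access 7: MISS. Cache (LRU->MRU): [7]
  2. access 7: HIT. Cache (LRU->MRU): [7]
  3. access 7: HIT. Cache (LRU->MRU): [7]
  4. access 7: HIT. Cache (LRU->MRU): [7]
  5. access 68: MISS. Cache (LRU->MRU): [7 68]
  6. access 68: HIT. Cache (LRU->MRU): [7 68]
  7. access 7: HIT. Cache (LRU->MRU): [68 7]
  8. access 78: MISS. Cache (LRU->MRU): [68 7 78]
  9. access 78: HIT. Cache (LRU->MRU): [68 7 78]
  10. access 68: HIT. Cache (LRU->MRU): [7 78 68]
  11. access 14: MISS, evict 7. Cache (LRU->MRU): [78 68 14]
  12. access 14: HIT. Cache (LRU->MRU): [78 68 14]
  13. access 78: HIT. Cache (LRU->MRU): [68 14 78]
  14. access 68: HIT. Cache (LRU->MRU): [14 78 68]
  15. access 68: HIT. Cache (LRU->MRU): [14 78 68]
  16. access 14: HIT. Cache (LRU->MRU): [78 68 14]
  17. access 55: MISS, evict 78. Cache (LRU->MRU): [68 14 55]
  18. access 14: HIT. Cache (LRU->MRU): [68 55 14]
  19. access 78: MISS, evict 68. Cache (LRU->MRU): [55 14 78]
  20. access 14: HIT. Cache (LRU->MRU): [55 78 14]
  21. access 55: HIT. Cache (LRU->MRU): [78 14 55]
  22. access 14: HIT. Cache (LRU->MRU): [78 55 14]
  23. access 14: HIT. Cache (LRU->MRU): [78 55 14]
  24. access 14: HIT. Cache (LRU->MRU): [78 55 14]
  25. access 14: HIT. Cache (LRU->MRU): [78 55 14]
  26. access 68: MISS, evict 78. Cache (LRU->MRU): [55 14 68]
  27. access 14: HIT. Cache (LRU->MRU): [55 68 14]
  28. access 78: MISS, evict 55. Cache (LRU->MRU): [68 14 78]
  29. access 6: MISS, evict 68. Cache (LRU->MRU): [14 78 6]
  30. access 14: HIT. Cache (LRU->MRU): [78 6 14]
  31. access 14: HIT. Cache (LRU->MRU): [78 6 14]
Total: 22 hits, 9 misses, 6 evictions

Answer: 6 14 78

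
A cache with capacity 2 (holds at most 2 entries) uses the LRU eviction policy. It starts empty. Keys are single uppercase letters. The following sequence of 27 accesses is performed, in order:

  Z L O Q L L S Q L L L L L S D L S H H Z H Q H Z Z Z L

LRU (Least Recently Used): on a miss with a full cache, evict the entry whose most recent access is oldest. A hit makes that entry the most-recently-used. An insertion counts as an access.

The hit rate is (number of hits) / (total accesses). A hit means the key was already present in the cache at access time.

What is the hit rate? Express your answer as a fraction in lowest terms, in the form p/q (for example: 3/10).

LRU simulation (capacity=2):
  1. access Z: MISS. Cache (LRU->MRU): [Z]
  2. access L: MISS. Cache (LRU->MRU): [Z L]
  3. access O: MISS, evict Z. Cache (LRU->MRU): [L O]
  4. access Q: MISS, evict L. Cache (LRU->MRU): [O Q]
  5. access L: MISS, evict O. Cache (LRU->MRU): [Q L]
  6. access L: HIT. Cache (LRU->MRU): [Q L]
  7. access S: MISS, evict Q. Cache (LRU->MRU): [L S]
  8. access Q: MISS, evict L. Cache (LRU->MRU): [S Q]
  9. access L: MISS, evict S. Cache (LRU->MRU): [Q L]
  10. access L: HIT. Cache (LRU->MRU): [Q L]
  11. access L: HIT. Cache (LRU->MRU): [Q L]
  12. access L: HIT. Cache (LRU->MRU): [Q L]
  13. access L: HIT. Cache (LRU->MRU): [Q L]
  14. access S: MISS, evict Q. Cache (LRU->MRU): [L S]
  15. access D: MISS, evict L. Cache (LRU->MRU): [S D]
  16. access L: MISS, evict S. Cache (LRU->MRU): [D L]
  17. access S: MISS, evict D. Cache (LRU->MRU): [L S]
  18. access H: MISS, evict L. Cache (LRU->MRU): [S H]
  19. access H: HIT. Cache (LRU->MRU): [S H]
  20. access Z: MISS, evict S. Cache (LRU->MRU): [H Z]
  21. access H: HIT. Cache (LRU->MRU): [Z H]
  22. access Q: MISS, evict Z. Cache (LRU->MRU): [H Q]
  23. access H: HIT. Cache (LRU->MRU): [Q H]
  24. access Z: MISS, evict Q. Cache (LRU->MRU): [H Z]
  25. access Z: HIT. Cache (LRU->MRU): [H Z]
  26. access Z: HIT. Cache (LRU->MRU): [H Z]
  27. access L: MISS, evict H. Cache (LRU->MRU): [Z L]
Total: 10 hits, 17 misses, 15 evictions

Hit rate = 10/27

Answer: 10/27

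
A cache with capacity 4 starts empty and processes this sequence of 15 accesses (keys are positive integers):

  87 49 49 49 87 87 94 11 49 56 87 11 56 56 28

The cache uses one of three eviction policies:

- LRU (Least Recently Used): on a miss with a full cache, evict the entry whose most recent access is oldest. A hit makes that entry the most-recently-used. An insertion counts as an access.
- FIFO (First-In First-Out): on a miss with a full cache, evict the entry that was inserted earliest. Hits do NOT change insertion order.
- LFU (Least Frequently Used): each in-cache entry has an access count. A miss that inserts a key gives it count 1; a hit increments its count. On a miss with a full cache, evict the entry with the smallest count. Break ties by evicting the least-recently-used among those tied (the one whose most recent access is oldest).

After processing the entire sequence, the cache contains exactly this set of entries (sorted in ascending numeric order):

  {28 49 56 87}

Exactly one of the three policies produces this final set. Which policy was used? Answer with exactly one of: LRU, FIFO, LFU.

Answer: LFU

Derivation:
Simulating under each policy and comparing final sets:
  LRU: final set = {11 28 56 87} -> differs
  FIFO: final set = {11 28 56 87} -> differs
  LFU: final set = {28 49 56 87} -> MATCHES target
Only LFU produces the target set.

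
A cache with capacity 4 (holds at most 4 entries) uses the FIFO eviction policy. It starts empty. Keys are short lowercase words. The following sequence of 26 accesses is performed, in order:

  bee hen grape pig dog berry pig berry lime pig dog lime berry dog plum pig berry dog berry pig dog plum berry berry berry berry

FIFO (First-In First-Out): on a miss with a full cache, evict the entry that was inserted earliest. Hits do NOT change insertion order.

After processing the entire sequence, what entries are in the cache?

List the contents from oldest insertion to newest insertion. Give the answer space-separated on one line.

Answer: plum pig dog berry

Derivation:
FIFO simulation (capacity=4):
  1. access bee: MISS. Cache (old->new): [bee]
  2. access hen: MISS. Cache (old->new): [bee hen]
  3. access grape: MISS. Cache (old->new): [bee hen grape]
  4. access pig: MISS. Cache (old->new): [bee hen grape pig]
  5. access dog: MISS, evict bee. Cache (old->new): [hen grape pig dog]
  6. access berry: MISS, evict hen. Cache (old->new): [grape pig dog berry]
  7. access pig: HIT. Cache (old->new): [grape pig dog berry]
  8. access berry: HIT. Cache (old->new): [grape pig dog berry]
  9. access lime: MISS, evict grape. Cache (old->new): [pig dog berry lime]
  10. access pig: HIT. Cache (old->new): [pig dog berry lime]
  11. access dog: HIT. Cache (old->new): [pig dog berry lime]
  12. access lime: HIT. Cache (old->new): [pig dog berry lime]
  13. access berry: HIT. Cache (old->new): [pig dog berry lime]
  14. access dog: HIT. Cache (old->new): [pig dog berry lime]
  15. access plum: MISS, evict pig. Cache (old->new): [dog berry lime plum]
  16. access pig: MISS, evict dog. Cache (old->new): [berry lime plum pig]
  17. access berry: HIT. Cache (old->new): [berry lime plum pig]
  18. access dog: MISS, evict berry. Cache (old->new): [lime plum pig dog]
  19. access berry: MISS, evict lime. Cache (old->new): [plum pig dog berry]
  20. access pig: HIT. Cache (old->new): [plum pig dog berry]
  21. access dog: HIT. Cache (old->new): [plum pig dog berry]
  22. access plum: HIT. Cache (old->new): [plum pig dog berry]
  23. access berry: HIT. Cache (old->new): [plum pig dog berry]
  24. access berry: HIT. Cache (old->new): [plum pig dog berry]
  25. access berry: HIT. Cache (old->new): [plum pig dog berry]
  26. access berry: HIT. Cache (old->new): [plum pig dog berry]
Total: 15 hits, 11 misses, 7 evictions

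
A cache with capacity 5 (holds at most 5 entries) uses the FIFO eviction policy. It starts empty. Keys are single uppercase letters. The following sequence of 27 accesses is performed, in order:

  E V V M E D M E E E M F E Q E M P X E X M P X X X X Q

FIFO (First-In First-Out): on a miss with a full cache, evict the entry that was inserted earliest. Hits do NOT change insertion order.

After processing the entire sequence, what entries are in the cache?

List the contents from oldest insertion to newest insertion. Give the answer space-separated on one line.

FIFO simulation (capacity=5):
  1. access E: MISS. Cache (old->new): [E]
  2. access V: MISS. Cache (old->new): [E V]
  3. access V: HIT. Cache (old->new): [E V]
  4. access M: MISS. Cache (old->new): [E V M]
  5. access E: HIT. Cache (old->new): [E V M]
  6. access D: MISS. Cache (old->new): [E V M D]
  7. access M: HIT. Cache (old->new): [E V M D]
  8. access E: HIT. Cache (old->new): [E V M D]
  9. access E: HIT. Cache (old->new): [E V M D]
  10. access E: HIT. Cache (old->new): [E V M D]
  11. access M: HIT. Cache (old->new): [E V M D]
  12. access F: MISS. Cache (old->new): [E V M D F]
  13. access E: HIT. Cache (old->new): [E V M D F]
  14. access Q: MISS, evict E. Cache (old->new): [V M D F Q]
  15. access E: MISS, evict V. Cache (old->new): [M D F Q E]
  16. access M: HIT. Cache (old->new): [M D F Q E]
  17. access P: MISS, evict M. Cache (old->new): [D F Q E P]
  18. access X: MISS, evict D. Cache (old->new): [F Q E P X]
  19. access E: HIT. Cache (old->new): [F Q E P X]
  20. access X: HIT. Cache (old->new): [F Q E P X]
  21. access M: MISS, evict F. Cache (old->new): [Q E P X M]
  22. access P: HIT. Cache (old->new): [Q E P X M]
  23. access X: HIT. Cache (old->new): [Q E P X M]
  24. access X: HIT. Cache (old->new): [Q E P X M]
  25. access X: HIT. Cache (old->new): [Q E P X M]
  26. access X: HIT. Cache (old->new): [Q E P X M]
  27. access Q: HIT. Cache (old->new): [Q E P X M]
Total: 17 hits, 10 misses, 5 evictions

Answer: Q E P X M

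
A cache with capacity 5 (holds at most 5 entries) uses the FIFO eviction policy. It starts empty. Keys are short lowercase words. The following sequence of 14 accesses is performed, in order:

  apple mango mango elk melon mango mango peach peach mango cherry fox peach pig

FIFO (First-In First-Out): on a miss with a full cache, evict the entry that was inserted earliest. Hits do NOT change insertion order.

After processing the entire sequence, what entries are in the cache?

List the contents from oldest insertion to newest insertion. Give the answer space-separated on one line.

FIFO simulation (capacity=5):
  1. access apple: MISS. Cache (old->new): [apple]
  2. access mango: MISS. Cache (old->new): [apple mango]
  3. access mango: HIT. Cache (old->new): [apple mango]
  4. access elk: MISS. Cache (old->new): [apple mango elk]
  5. access melon: MISS. Cache (old->new): [apple mango elk melon]
  6. access mango: HIT. Cache (old->new): [apple mango elk melon]
  7. access mango: HIT. Cache (old->new): [apple mango elk melon]
  8. access peach: MISS. Cache (old->new): [apple mango elk melon peach]
  9. access peach: HIT. Cache (old->new): [apple mango elk melon peach]
  10. access mango: HIT. Cache (old->new): [apple mango elk melon peach]
  11. access cherry: MISS, evict apple. Cache (old->new): [mango elk melon peach cherry]
  12. access fox: MISS, evict mango. Cache (old->new): [elk melon peach cherry fox]
  13. access peach: HIT. Cache (old->new): [elk melon peach cherry fox]
  14. access pig: MISS, evict elk. Cache (old->new): [melon peach cherry fox pig]
Total: 6 hits, 8 misses, 3 evictions

Answer: melon peach cherry fox pig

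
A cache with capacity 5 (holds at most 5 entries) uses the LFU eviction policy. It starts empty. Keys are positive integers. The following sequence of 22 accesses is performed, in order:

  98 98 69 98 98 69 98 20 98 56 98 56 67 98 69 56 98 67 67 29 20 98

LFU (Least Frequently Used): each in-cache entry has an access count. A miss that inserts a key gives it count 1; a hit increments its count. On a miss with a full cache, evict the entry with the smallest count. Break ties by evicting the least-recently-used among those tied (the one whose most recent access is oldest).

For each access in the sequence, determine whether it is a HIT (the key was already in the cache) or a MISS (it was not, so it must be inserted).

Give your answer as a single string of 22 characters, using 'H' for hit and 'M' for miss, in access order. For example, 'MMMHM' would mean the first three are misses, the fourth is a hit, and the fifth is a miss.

Answer: MHMHHHHMHMHHMHHHHHHMMH

Derivation:
LFU simulation (capacity=5):
  1. access 98: MISS. Cache: [98(c=1)]
  2. access 98: HIT, count now 2. Cache: [98(c=2)]
  3. access 69: MISS. Cache: [69(c=1) 98(c=2)]
  4. access 98: HIT, count now 3. Cache: [69(c=1) 98(c=3)]
  5. access 98: HIT, count now 4. Cache: [69(c=1) 98(c=4)]
  6. access 69: HIT, count now 2. Cache: [69(c=2) 98(c=4)]
  7. access 98: HIT, count now 5. Cache: [69(c=2) 98(c=5)]
  8. access 20: MISS. Cache: [20(c=1) 69(c=2) 98(c=5)]
  9. access 98: HIT, count now 6. Cache: [20(c=1) 69(c=2) 98(c=6)]
  10. access 56: MISS. Cache: [20(c=1) 56(c=1) 69(c=2) 98(c=6)]
  11. access 98: HIT, count now 7. Cache: [20(c=1) 56(c=1) 69(c=2) 98(c=7)]
  12. access 56: HIT, count now 2. Cache: [20(c=1) 69(c=2) 56(c=2) 98(c=7)]
  13. access 67: MISS. Cache: [20(c=1) 67(c=1) 69(c=2) 56(c=2) 98(c=7)]
  14. access 98: HIT, count now 8. Cache: [20(c=1) 67(c=1) 69(c=2) 56(c=2) 98(c=8)]
  15. access 69: HIT, count now 3. Cache: [20(c=1) 67(c=1) 56(c=2) 69(c=3) 98(c=8)]
  16. access 56: HIT, count now 3. Cache: [20(c=1) 67(c=1) 69(c=3) 56(c=3) 98(c=8)]
  17. access 98: HIT, count now 9. Cache: [20(c=1) 67(c=1) 69(c=3) 56(c=3) 98(c=9)]
  18. access 67: HIT, count now 2. Cache: [20(c=1) 67(c=2) 69(c=3) 56(c=3) 98(c=9)]
  19. access 67: HIT, count now 3. Cache: [20(c=1) 69(c=3) 56(c=3) 67(c=3) 98(c=9)]
  20. access 29: MISS, evict 20(c=1). Cache: [29(c=1) 69(c=3) 56(c=3) 67(c=3) 98(c=9)]
  21. access 20: MISS, evict 29(c=1). Cache: [20(c=1) 69(c=3) 56(c=3) 67(c=3) 98(c=9)]
  22. access 98: HIT, count now 10. Cache: [20(c=1) 69(c=3) 56(c=3) 67(c=3) 98(c=10)]
Total: 15 hits, 7 misses, 2 evictions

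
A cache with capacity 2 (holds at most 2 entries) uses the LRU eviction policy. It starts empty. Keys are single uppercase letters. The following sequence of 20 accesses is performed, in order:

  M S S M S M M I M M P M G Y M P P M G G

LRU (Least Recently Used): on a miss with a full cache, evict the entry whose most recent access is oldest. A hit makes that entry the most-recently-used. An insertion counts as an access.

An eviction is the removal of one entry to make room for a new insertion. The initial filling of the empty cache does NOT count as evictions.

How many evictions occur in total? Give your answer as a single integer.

Answer: 7

Derivation:
LRU simulation (capacity=2):
  1. access M: MISS. Cache (LRU->MRU): [M]
  2. access S: MISS. Cache (LRU->MRU): [M S]
  3. access S: HIT. Cache (LRU->MRU): [M S]
  4. access M: HIT. Cache (LRU->MRU): [S M]
  5. access S: HIT. Cache (LRU->MRU): [M S]
  6. access M: HIT. Cache (LRU->MRU): [S M]
  7. access M: HIT. Cache (LRU->MRU): [S M]
  8. access I: MISS, evict S. Cache (LRU->MRU): [M I]
  9. access M: HIT. Cache (LRU->MRU): [I M]
  10. access M: HIT. Cache (LRU->MRU): [I M]
  11. access P: MISS, evict I. Cache (LRU->MRU): [M P]
  12. access M: HIT. Cache (LRU->MRU): [P M]
  13. access G: MISS, evict P. Cache (LRU->MRU): [M G]
  14. access Y: MISS, evict M. Cache (LRU->MRU): [G Y]
  15. access M: MISS, evict G. Cache (LRU->MRU): [Y M]
  16. access P: MISS, evict Y. Cache (LRU->MRU): [M P]
  17. access P: HIT. Cache (LRU->MRU): [M P]
  18. access M: HIT. Cache (LRU->MRU): [P M]
  19. access G: MISS, evict P. Cache (LRU->MRU): [M G]
  20. access G: HIT. Cache (LRU->MRU): [M G]
Total: 11 hits, 9 misses, 7 evictions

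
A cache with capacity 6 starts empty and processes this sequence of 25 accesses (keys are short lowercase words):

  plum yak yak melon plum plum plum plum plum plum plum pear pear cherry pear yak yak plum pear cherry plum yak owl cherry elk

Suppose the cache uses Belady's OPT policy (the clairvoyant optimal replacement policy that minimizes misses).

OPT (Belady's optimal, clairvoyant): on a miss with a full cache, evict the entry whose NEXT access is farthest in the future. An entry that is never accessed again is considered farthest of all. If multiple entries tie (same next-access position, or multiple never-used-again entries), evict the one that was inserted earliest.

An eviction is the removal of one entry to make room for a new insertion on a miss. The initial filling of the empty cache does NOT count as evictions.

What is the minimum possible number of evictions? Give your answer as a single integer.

OPT (Belady) simulation (capacity=6):
  1. access plum: MISS. Cache: [plum]
  2. access yak: MISS. Cache: [plum yak]
  3. access yak: HIT. Next use of yak: step 16. Cache: [plum yak]
  4. access melon: MISS. Cache: [plum yak melon]
  5. access plum: HIT. Next use of plum: step 6. Cache: [plum yak melon]
  6. access plum: HIT. Next use of plum: step 7. Cache: [plum yak melon]
  7. access plum: HIT. Next use of plum: step 8. Cache: [plum yak melon]
  8. access plum: HIT. Next use of plum: step 9. Cache: [plum yak melon]
  9. access plum: HIT. Next use of plum: step 10. Cache: [plum yak melon]
  10. access plum: HIT. Next use of plum: step 11. Cache: [plum yak melon]
  11. access plum: HIT. Next use of plum: step 18. Cache: [plum yak melon]
  12. access pear: MISS. Cache: [plum yak melon pear]
  13. access pear: HIT. Next use of pear: step 15. Cache: [plum yak melon pear]
  14. access cherry: MISS. Cache: [plum yak melon pear cherry]
  15. access pear: HIT. Next use of pear: step 19. Cache: [plum yak melon pear cherry]
  16. access yak: HIT. Next use of yak: step 17. Cache: [plum yak melon pear cherry]
  17. access yak: HIT. Next use of yak: step 22. Cache: [plum yak melon pear cherry]
  18. access plum: HIT. Next use of plum: step 21. Cache: [plum yak melon pear cherry]
  19. access pear: HIT. Next use of pear: never. Cache: [plum yak melon pear cherry]
  20. access cherry: HIT. Next use of cherry: step 24. Cache: [plum yak melon pear cherry]
  21. access plum: HIT. Next use of plum: never. Cache: [plum yak melon pear cherry]
  22. access yak: HIT. Next use of yak: never. Cache: [plum yak melon pear cherry]
  23. access owl: MISS. Cache: [plum yak melon pear cherry owl]
  24. access cherry: HIT. Next use of cherry: never. Cache: [plum yak melon pear cherry owl]
  25. access elk: MISS, evict plum (next use: never). Cache: [yak melon pear cherry owl elk]
Total: 18 hits, 7 misses, 1 evictions

Answer: 1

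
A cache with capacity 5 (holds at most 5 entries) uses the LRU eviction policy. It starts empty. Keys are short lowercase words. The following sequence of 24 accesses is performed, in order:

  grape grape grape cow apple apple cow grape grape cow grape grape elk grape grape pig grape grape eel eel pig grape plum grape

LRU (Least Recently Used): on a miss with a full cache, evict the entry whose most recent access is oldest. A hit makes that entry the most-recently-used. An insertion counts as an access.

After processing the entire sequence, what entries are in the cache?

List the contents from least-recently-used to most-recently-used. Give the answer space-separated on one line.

Answer: elk eel pig plum grape

Derivation:
LRU simulation (capacity=5):
  1. access grape: MISS. Cache (LRU->MRU): [grape]
  2. access grape: HIT. Cache (LRU->MRU): [grape]
  3. access grape: HIT. Cache (LRU->MRU): [grape]
  4. access cow: MISS. Cache (LRU->MRU): [grape cow]
  5. access apple: MISS. Cache (LRU->MRU): [grape cow apple]
  6. access apple: HIT. Cache (LRU->MRU): [grape cow apple]
  7. access cow: HIT. Cache (LRU->MRU): [grape apple cow]
  8. access grape: HIT. Cache (LRU->MRU): [apple cow grape]
  9. access grape: HIT. Cache (LRU->MRU): [apple cow grape]
  10. access cow: HIT. Cache (LRU->MRU): [apple grape cow]
  11. access grape: HIT. Cache (LRU->MRU): [apple cow grape]
  12. access grape: HIT. Cache (LRU->MRU): [apple cow grape]
  13. access elk: MISS. Cache (LRU->MRU): [apple cow grape elk]
  14. access grape: HIT. Cache (LRU->MRU): [apple cow elk grape]
  15. access grape: HIT. Cache (LRU->MRU): [apple cow elk grape]
  16. access pig: MISS. Cache (LRU->MRU): [apple cow elk grape pig]
  17. access grape: HIT. Cache (LRU->MRU): [apple cow elk pig grape]
  18. access grape: HIT. Cache (LRU->MRU): [apple cow elk pig grape]
  19. access eel: MISS, evict apple. Cache (LRU->MRU): [cow elk pig grape eel]
  20. access eel: HIT. Cache (LRU->MRU): [cow elk pig grape eel]
  21. access pig: HIT. Cache (LRU->MRU): [cow elk grape eel pig]
  22. access grape: HIT. Cache (LRU->MRU): [cow elk eel pig grape]
  23. access plum: MISS, evict cow. Cache (LRU->MRU): [elk eel pig grape plum]
  24. access grape: HIT. Cache (LRU->MRU): [elk eel pig plum grape]
Total: 17 hits, 7 misses, 2 evictions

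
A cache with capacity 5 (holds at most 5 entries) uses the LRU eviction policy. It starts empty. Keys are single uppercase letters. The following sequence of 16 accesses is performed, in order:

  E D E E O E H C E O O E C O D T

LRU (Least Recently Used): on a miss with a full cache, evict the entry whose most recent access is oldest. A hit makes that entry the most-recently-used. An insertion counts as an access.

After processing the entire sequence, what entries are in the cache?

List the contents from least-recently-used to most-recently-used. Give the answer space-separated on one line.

LRU simulation (capacity=5):
  1. access E: MISS. Cache (LRU->MRU): [E]
  2. access D: MISS. Cache (LRU->MRU): [E D]
  3. access E: HIT. Cache (LRU->MRU): [D E]
  4. access E: HIT. Cache (LRU->MRU): [D E]
  5. access O: MISS. Cache (LRU->MRU): [D E O]
  6. access E: HIT. Cache (LRU->MRU): [D O E]
  7. access H: MISS. Cache (LRU->MRU): [D O E H]
  8. access C: MISS. Cache (LRU->MRU): [D O E H C]
  9. access E: HIT. Cache (LRU->MRU): [D O H C E]
  10. access O: HIT. Cache (LRU->MRU): [D H C E O]
  11. access O: HIT. Cache (LRU->MRU): [D H C E O]
  12. access E: HIT. Cache (LRU->MRU): [D H C O E]
  13. access C: HIT. Cache (LRU->MRU): [D H O E C]
  14. access O: HIT. Cache (LRU->MRU): [D H E C O]
  15. access D: HIT. Cache (LRU->MRU): [H E C O D]
  16. access T: MISS, evict H. Cache (LRU->MRU): [E C O D T]
Total: 10 hits, 6 misses, 1 evictions

Answer: E C O D T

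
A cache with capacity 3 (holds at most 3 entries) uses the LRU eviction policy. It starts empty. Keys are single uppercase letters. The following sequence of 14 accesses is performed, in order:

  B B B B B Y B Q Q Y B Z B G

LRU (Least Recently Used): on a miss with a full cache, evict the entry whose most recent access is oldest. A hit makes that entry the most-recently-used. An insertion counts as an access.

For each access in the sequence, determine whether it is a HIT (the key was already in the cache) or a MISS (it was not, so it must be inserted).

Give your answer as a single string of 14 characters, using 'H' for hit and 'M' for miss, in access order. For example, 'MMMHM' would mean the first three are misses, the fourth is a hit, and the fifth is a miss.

Answer: MHHHHMHMHHHMHM

Derivation:
LRU simulation (capacity=3):
  1. access B: MISS. Cache (LRU->MRU): [B]
  2. access B: HIT. Cache (LRU->MRU): [B]
  3. access B: HIT. Cache (LRU->MRU): [B]
  4. access B: HIT. Cache (LRU->MRU): [B]
  5. access B: HIT. Cache (LRU->MRU): [B]
  6. access Y: MISS. Cache (LRU->MRU): [B Y]
  7. access B: HIT. Cache (LRU->MRU): [Y B]
  8. access Q: MISS. Cache (LRU->MRU): [Y B Q]
  9. access Q: HIT. Cache (LRU->MRU): [Y B Q]
  10. access Y: HIT. Cache (LRU->MRU): [B Q Y]
  11. access B: HIT. Cache (LRU->MRU): [Q Y B]
  12. access Z: MISS, evict Q. Cache (LRU->MRU): [Y B Z]
  13. access B: HIT. Cache (LRU->MRU): [Y Z B]
  14. access G: MISS, evict Y. Cache (LRU->MRU): [Z B G]
Total: 9 hits, 5 misses, 2 evictions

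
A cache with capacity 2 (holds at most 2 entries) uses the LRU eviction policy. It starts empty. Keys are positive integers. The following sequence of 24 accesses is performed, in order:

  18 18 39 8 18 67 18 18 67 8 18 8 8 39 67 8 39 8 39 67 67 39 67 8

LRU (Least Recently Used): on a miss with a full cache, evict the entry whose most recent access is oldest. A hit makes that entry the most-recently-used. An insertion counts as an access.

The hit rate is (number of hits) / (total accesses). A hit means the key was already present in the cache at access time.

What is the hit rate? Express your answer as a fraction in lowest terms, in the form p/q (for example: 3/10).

LRU simulation (capacity=2):
  1. access 18: MISS. Cache (LRU->MRU): [18]
  2. access 18: HIT. Cache (LRU->MRU): [18]
  3. access 39: MISS. Cache (LRU->MRU): [18 39]
  4. access 8: MISS, evict 18. Cache (LRU->MRU): [39 8]
  5. access 18: MISS, evict 39. Cache (LRU->MRU): [8 18]
  6. access 67: MISS, evict 8. Cache (LRU->MRU): [18 67]
  7. access 18: HIT. Cache (LRU->MRU): [67 18]
  8. access 18: HIT. Cache (LRU->MRU): [67 18]
  9. access 67: HIT. Cache (LRU->MRU): [18 67]
  10. access 8: MISS, evict 18. Cache (LRU->MRU): [67 8]
  11. access 18: MISS, evict 67. Cache (LRU->MRU): [8 18]
  12. access 8: HIT. Cache (LRU->MRU): [18 8]
  13. access 8: HIT. Cache (LRU->MRU): [18 8]
  14. access 39: MISS, evict 18. Cache (LRU->MRU): [8 39]
  15. access 67: MISS, evict 8. Cache (LRU->MRU): [39 67]
  16. access 8: MISS, evict 39. Cache (LRU->MRU): [67 8]
  17. access 39: MISS, evict 67. Cache (LRU->MRU): [8 39]
  18. access 8: HIT. Cache (LRU->MRU): [39 8]
  19. access 39: HIT. Cache (LRU->MRU): [8 39]
  20. access 67: MISS, evict 8. Cache (LRU->MRU): [39 67]
  21. access 67: HIT. Cache (LRU->MRU): [39 67]
  22. access 39: HIT. Cache (LRU->MRU): [67 39]
  23. access 67: HIT. Cache (LRU->MRU): [39 67]
  24. access 8: MISS, evict 39. Cache (LRU->MRU): [67 8]
Total: 11 hits, 13 misses, 11 evictions

Hit rate = 11/24

Answer: 11/24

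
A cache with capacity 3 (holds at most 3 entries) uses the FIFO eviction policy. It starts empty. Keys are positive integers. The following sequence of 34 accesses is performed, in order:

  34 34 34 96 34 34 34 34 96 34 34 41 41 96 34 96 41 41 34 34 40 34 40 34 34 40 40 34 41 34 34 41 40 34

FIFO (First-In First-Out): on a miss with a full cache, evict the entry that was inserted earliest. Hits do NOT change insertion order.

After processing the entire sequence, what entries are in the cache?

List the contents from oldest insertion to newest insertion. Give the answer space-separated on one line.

FIFO simulation (capacity=3):
  1. access 34: MISS. Cache (old->new): [34]
  2. access 34: HIT. Cache (old->new): [34]
  3. access 34: HIT. Cache (old->new): [34]
  4. access 96: MISS. Cache (old->new): [34 96]
  5. access 34: HIT. Cache (old->new): [34 96]
  6. access 34: HIT. Cache (old->new): [34 96]
  7. access 34: HIT. Cache (old->new): [34 96]
  8. access 34: HIT. Cache (old->new): [34 96]
  9. access 96: HIT. Cache (old->new): [34 96]
  10. access 34: HIT. Cache (old->new): [34 96]
  11. access 34: HIT. Cache (old->new): [34 96]
  12. access 41: MISS. Cache (old->new): [34 96 41]
  13. access 41: HIT. Cache (old->new): [34 96 41]
  14. access 96: HIT. Cache (old->new): [34 96 41]
  15. access 34: HIT. Cache (old->new): [34 96 41]
  16. access 96: HIT. Cache (old->new): [34 96 41]
  17. access 41: HIT. Cache (old->new): [34 96 41]
  18. access 41: HIT. Cache (old->new): [34 96 41]
  19. access 34: HIT. Cache (old->new): [34 96 41]
  20. access 34: HIT. Cache (old->new): [34 96 41]
  21. access 40: MISS, evict 34. Cache (old->new): [96 41 40]
  22. access 34: MISS, evict 96. Cache (old->new): [41 40 34]
  23. access 40: HIT. Cache (old->new): [41 40 34]
  24. access 34: HIT. Cache (old->new): [41 40 34]
  25. access 34: HIT. Cache (old->new): [41 40 34]
  26. access 40: HIT. Cache (old->new): [41 40 34]
  27. access 40: HIT. Cache (old->new): [41 40 34]
  28. access 34: HIT. Cache (old->new): [41 40 34]
  29. access 41: HIT. Cache (old->new): [41 40 34]
  30. access 34: HIT. Cache (old->new): [41 40 34]
  31. access 34: HIT. Cache (old->new): [41 40 34]
  32. access 41: HIT. Cache (old->new): [41 40 34]
  33. access 40: HIT. Cache (old->new): [41 40 34]
  34. access 34: HIT. Cache (old->new): [41 40 34]
Total: 29 hits, 5 misses, 2 evictions

Answer: 41 40 34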